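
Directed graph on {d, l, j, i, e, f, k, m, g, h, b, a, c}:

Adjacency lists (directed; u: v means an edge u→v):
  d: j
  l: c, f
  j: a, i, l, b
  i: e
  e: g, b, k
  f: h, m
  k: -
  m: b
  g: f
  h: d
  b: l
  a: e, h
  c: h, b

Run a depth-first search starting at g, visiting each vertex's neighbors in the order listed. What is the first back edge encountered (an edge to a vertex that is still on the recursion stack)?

DFS from g (visiting each vertex's neighbors in the order listed); mark gray on enter, black on exit:
g gray
  f gray
    h gray
      d gray
        j gray
          a gray
            e gray
              e→g: g is gray → back edge
First back edge: e → g.

e->g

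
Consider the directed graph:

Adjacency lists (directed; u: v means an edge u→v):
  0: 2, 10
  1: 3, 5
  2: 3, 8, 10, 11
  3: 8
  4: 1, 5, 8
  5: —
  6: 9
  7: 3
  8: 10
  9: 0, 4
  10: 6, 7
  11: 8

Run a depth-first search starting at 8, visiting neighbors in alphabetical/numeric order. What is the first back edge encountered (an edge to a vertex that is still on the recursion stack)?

3->8

DFS from 8 (visiting neighbors in alphabetical/numeric order); mark gray on enter, black on exit:
8 gray
  10 gray
    6 gray
      9 gray
        0 gray
          2 gray
            3 gray
              3→8: 8 is gray → back edge
First back edge: 3 → 8.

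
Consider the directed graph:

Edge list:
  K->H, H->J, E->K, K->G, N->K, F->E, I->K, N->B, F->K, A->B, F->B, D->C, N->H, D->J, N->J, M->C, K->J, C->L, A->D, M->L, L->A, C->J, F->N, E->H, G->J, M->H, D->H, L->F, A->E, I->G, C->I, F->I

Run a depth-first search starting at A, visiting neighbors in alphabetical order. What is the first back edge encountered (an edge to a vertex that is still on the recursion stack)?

DFS from A (visiting neighbors in alphabetical order); mark gray on enter, black on exit:
A gray
  B gray
  B black
  D gray
    C gray
      I gray
        G gray
          J gray
          J black
        G black
        K gray
          K→G: G black — skip
          H gray
            H→J: J black — skip
          H black
          K→J: J black — skip
        K black
      I black
      C→J: J black — skip
      L gray
        L→A: A is gray → back edge
First back edge: L → A.

L→A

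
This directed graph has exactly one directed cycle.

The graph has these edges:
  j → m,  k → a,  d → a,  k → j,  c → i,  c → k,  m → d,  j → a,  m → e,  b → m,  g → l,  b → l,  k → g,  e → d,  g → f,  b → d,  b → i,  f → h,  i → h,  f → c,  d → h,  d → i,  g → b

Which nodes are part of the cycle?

c, f, g, k

DFS with gray/black marking from k:
k gray
  j gray
    m gray
      e gray
        d gray
          i gray
            h gray
            h black
          i black
          d→h: h black — skip
          a gray
          a black
        d black
      e black
      m→d: d black — skip
    m black
    j→a: a black — skip
  j black
  g gray
    b gray
      b→m: m black — skip
      b→d: d black — skip
      b→i: i black — skip
      l gray
      l black
    b black
    g→l: l black — skip
    f gray
      f→h: h black — skip
      c gray
        c→i: i black — skip
        c→k: k is gray → back edge
Back edge closes the cycle k → g → f → c → k; its vertices are {c, f, g, k}.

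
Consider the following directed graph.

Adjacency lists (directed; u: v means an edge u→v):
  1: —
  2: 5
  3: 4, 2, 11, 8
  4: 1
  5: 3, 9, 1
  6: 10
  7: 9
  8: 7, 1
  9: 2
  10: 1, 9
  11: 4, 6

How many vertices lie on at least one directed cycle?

9

A vertex is on a directed cycle iff it belongs to a strongly connected component of size ≥ 2 (or has a self-loop).
The vertices on cycles are {2, 3, 5, 6, 7, 8, 9, 10, 11} — 9 in total.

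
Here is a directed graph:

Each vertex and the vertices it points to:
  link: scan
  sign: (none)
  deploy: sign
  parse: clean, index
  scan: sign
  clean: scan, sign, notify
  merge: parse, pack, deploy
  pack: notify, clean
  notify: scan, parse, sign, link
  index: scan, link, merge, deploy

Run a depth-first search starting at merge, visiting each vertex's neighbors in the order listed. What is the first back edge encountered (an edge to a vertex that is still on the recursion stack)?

notify→parse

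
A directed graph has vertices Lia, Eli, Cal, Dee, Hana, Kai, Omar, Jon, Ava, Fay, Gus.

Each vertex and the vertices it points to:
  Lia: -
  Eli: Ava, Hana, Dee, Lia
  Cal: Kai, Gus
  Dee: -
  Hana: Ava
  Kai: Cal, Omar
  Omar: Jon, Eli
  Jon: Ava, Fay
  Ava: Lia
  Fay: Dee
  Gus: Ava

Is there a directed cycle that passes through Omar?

No

Omar lies on a cycle iff there is a path from Omar back to itself.
Exploring from Omar, it never reaches itself; equivalently, its strongly connected component is a singleton.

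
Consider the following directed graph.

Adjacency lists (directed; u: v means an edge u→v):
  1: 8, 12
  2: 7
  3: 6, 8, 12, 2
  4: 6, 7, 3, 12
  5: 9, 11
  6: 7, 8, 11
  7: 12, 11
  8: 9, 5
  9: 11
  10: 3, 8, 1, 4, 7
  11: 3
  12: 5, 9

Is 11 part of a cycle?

11 is on a cycle iff 11 can reach itself via ≥1 edge.
11 → 3 → 6 → 11 — yes.

Yes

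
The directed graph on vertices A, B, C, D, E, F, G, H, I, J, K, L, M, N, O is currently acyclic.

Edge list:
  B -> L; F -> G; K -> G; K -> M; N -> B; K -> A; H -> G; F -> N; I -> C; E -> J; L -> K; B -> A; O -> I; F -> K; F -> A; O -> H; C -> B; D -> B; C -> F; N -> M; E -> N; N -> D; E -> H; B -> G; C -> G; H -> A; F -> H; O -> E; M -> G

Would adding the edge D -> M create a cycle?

Adding D→M creates a cycle iff M can already reach D.
Explore from M: no path reaches D. The graph stays acyclic.

No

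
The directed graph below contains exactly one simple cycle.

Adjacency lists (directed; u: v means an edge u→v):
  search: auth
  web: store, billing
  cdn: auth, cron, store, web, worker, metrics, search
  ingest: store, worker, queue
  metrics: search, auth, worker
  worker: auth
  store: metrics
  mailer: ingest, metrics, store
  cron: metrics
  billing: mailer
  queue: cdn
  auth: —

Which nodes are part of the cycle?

DFS with gray/black marking from cdn:
cdn gray
  auth gray
  auth black
  cron gray
    metrics gray
      search gray
        search→auth: auth black — skip
      search black
      metrics→auth: auth black — skip
      worker gray
        worker→auth: auth black — skip
      worker black
    metrics black
  cron black
  store gray
    store→metrics: metrics black — skip
  store black
  web gray
    web→store: store black — skip
    billing gray
      mailer gray
        ingest gray
          ingest→store: store black — skip
          ingest→worker: worker black — skip
          queue gray
            queue→cdn: cdn is gray → back edge
Back edge closes the cycle cdn → web → billing → mailer → ingest → queue → cdn; its vertices are {cdn, web, queue, ingest, mailer, billing}.

cdn, web, queue, ingest, mailer, billing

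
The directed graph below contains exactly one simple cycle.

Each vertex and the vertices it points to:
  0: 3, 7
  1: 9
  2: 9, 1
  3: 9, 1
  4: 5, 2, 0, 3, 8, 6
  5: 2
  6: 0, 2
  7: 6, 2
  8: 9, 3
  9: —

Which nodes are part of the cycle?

0, 6, 7

DFS with gray/black marking from 0:
0 gray
  3 gray
    9 gray
    9 black
    1 gray
      1→9: 9 black — skip
    1 black
  3 black
  7 gray
    6 gray
      6→0: 0 is gray → back edge
Back edge closes the cycle 0 → 7 → 6 → 0; its vertices are {0, 6, 7}.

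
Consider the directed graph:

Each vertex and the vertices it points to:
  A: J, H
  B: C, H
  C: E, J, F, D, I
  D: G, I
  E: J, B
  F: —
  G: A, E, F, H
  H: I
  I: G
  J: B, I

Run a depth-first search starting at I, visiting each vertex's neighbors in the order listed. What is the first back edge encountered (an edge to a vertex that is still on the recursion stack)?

E->J

DFS from I (visiting each vertex's neighbors in the order listed); mark gray on enter, black on exit:
I gray
  G gray
    A gray
      J gray
        B gray
          C gray
            E gray
              E→J: J is gray → back edge
First back edge: E → J.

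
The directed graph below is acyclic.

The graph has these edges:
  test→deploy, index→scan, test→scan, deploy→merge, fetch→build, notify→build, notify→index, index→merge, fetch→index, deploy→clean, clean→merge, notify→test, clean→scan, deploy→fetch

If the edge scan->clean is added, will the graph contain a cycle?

Yes

Adding scan→clean creates a cycle iff clean can already reach scan.
Path from clean: clean → scan.
So clean → … → scan → clean is a cycle.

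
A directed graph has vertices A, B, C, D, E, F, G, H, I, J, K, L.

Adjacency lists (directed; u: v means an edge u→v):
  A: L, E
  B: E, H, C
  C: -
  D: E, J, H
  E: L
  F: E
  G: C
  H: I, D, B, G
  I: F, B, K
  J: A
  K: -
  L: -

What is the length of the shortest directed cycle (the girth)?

For each vertex v, BFS finds the shortest path from v back to v.
The shortest such closed walk is B → H → B, length 2.

2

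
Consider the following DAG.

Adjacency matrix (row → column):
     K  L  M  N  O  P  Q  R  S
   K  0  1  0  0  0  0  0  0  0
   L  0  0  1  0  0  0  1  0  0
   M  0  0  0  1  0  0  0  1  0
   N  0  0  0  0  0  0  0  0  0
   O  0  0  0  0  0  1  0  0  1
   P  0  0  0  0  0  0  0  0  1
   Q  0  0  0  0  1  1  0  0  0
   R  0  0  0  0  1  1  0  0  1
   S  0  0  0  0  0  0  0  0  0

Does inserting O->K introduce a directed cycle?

Yes

Adding O→K creates a cycle iff K can already reach O.
Path from K: K → L → Q → O.
So K → … → O → K is a cycle.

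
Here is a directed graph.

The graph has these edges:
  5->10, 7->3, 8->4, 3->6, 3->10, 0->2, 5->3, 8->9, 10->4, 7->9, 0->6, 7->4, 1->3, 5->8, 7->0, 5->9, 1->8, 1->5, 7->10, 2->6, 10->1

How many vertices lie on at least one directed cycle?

4

A vertex is on a directed cycle iff it belongs to a strongly connected component of size ≥ 2 (or has a self-loop).
The vertices on cycles are {1, 3, 5, 10} — 4 in total.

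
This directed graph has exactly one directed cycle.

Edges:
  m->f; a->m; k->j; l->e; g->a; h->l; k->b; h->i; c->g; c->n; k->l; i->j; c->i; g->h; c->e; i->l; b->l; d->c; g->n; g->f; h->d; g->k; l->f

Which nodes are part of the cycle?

DFS with gray/black marking from g:
g gray
  f gray
  f black
  k gray
    j gray
    j black
    b gray
      l gray
        l→f: f black — skip
        e gray
        e black
      l black
    b black
    k→l: l black — skip
  k black
  h gray
    d gray
      c gray
        i gray
          i→l: l black — skip
          i→j: j black — skip
        i black
        c→e: e black — skip
        c→g: g is gray → back edge
Back edge closes the cycle g → h → d → c → g; its vertices are {c, d, g, h}.

c, d, g, h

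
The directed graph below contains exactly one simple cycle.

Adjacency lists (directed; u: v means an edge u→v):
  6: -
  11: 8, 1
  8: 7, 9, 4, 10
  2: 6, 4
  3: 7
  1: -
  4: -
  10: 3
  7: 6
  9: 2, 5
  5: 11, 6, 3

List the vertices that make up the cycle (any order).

DFS with gray/black marking from 8:
8 gray
  7 gray
    6 gray
    6 black
  7 black
  9 gray
    2 gray
      2→6: 6 black — skip
      4 gray
      4 black
    2 black
    5 gray
      11 gray
        11→8: 8 is gray → back edge
Back edge closes the cycle 8 → 9 → 5 → 11 → 8; its vertices are {5, 8, 9, 11}.

5, 8, 9, 11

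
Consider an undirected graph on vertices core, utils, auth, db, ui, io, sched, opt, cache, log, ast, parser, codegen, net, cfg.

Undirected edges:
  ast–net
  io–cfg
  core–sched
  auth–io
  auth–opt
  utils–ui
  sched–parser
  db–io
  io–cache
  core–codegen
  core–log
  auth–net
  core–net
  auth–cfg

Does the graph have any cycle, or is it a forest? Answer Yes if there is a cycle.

DFS, tracking each vertex's parent; an edge to a visited non-parent vertex closes a cycle.
Start from parser:
visit parser (parent –)
  visit sched (parent parser)
    visit core (parent sched)
      visit net (parent core)
        net–core: parent, skip
        visit auth (parent net)
          visit cfg (parent auth)
            visit io (parent cfg)
              io–auth: auth visited and ≠ parent → cycle
Cycle: auth – cfg – io – auth.

Yes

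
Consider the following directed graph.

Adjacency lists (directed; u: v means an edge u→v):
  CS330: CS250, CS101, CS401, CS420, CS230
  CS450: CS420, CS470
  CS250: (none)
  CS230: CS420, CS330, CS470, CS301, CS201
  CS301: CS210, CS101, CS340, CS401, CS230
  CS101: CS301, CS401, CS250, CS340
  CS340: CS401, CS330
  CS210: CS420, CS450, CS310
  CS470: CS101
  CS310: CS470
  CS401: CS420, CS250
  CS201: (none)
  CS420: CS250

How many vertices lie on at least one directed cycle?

A vertex is on a directed cycle iff it belongs to a strongly connected component of size ≥ 2 (or has a self-loop).
The vertices on cycles are {CS101, CS210, CS230, CS301, CS310, CS330, CS340, CS450, CS470} — 9 in total.

9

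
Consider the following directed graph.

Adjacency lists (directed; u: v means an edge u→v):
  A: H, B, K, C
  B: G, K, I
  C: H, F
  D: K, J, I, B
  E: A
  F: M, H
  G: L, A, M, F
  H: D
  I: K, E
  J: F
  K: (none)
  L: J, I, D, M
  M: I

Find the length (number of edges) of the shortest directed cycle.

3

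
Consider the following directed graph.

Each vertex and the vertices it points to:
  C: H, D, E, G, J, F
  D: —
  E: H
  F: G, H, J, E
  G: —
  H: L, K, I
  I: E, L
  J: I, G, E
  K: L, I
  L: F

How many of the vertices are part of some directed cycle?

7

A vertex is on a directed cycle iff it belongs to a strongly connected component of size ≥ 2 (or has a self-loop).
The vertices on cycles are {E, F, H, I, J, K, L} — 7 in total.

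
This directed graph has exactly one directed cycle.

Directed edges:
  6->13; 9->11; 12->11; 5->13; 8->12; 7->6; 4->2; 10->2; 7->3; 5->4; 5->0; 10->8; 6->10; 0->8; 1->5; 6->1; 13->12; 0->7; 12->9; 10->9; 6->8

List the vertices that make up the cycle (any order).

0, 1, 5, 6, 7

DFS with gray/black marking from 5:
5 gray
  13 gray
    12 gray
      11 gray
      11 black
      9 gray
        9→11: 11 black — skip
      9 black
    12 black
  13 black
  0 gray
    7 gray
      6 gray
        10 gray
          10→9: 9 black — skip
          2 gray
          2 black
          8 gray
            8→12: 12 black — skip
          8 black
        10 black
        1 gray
          1→5: 5 is gray → back edge
Back edge closes the cycle 5 → 0 → 7 → 6 → 1 → 5; its vertices are {0, 1, 5, 6, 7}.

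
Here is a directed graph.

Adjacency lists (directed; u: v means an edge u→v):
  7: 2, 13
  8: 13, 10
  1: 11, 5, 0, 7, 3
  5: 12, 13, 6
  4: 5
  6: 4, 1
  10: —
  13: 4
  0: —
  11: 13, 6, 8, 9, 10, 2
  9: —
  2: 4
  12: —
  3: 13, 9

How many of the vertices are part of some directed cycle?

10

A vertex is on a directed cycle iff it belongs to a strongly connected component of size ≥ 2 (or has a self-loop).
The vertices on cycles are {1, 2, 3, 4, 5, 6, 7, 8, 11, 13} — 10 in total.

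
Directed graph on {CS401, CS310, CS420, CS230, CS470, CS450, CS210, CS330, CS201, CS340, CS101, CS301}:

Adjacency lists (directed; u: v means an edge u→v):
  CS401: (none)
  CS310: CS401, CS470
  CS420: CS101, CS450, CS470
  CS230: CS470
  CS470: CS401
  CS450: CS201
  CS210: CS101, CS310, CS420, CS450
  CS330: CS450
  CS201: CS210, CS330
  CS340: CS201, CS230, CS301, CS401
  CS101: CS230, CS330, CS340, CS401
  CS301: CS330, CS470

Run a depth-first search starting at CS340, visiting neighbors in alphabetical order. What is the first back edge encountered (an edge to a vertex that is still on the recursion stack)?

CS450->CS201

DFS from CS340 (visiting neighbors in alphabetical order); mark gray on enter, black on exit:
CS340 gray
  CS201 gray
    CS210 gray
      CS101 gray
        CS230 gray
          CS470 gray
            CS401 gray
            CS401 black
          CS470 black
        CS230 black
        CS330 gray
          CS450 gray
            CS450→CS201: CS201 is gray → back edge
First back edge: CS450 → CS201.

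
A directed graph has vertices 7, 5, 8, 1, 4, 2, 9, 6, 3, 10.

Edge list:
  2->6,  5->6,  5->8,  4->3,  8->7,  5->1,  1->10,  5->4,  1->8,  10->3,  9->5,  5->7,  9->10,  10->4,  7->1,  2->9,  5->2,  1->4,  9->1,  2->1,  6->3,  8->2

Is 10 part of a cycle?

No

10 lies on a cycle iff there is a path from 10 back to itself.
Exploring from 10, it never reaches itself; equivalently, its strongly connected component is a singleton.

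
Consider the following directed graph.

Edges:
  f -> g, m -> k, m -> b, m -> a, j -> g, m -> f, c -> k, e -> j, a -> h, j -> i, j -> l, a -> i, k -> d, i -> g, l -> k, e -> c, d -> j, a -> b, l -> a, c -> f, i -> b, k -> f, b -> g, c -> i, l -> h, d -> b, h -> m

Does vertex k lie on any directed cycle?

k is on a cycle iff k can reach itself via ≥1 edge.
k → d → j → l → k — yes.

Yes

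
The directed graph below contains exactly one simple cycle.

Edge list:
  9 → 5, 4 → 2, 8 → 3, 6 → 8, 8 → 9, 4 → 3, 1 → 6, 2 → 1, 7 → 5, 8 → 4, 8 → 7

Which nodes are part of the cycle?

1, 2, 4, 6, 8

DFS with gray/black marking from 6:
6 gray
  8 gray
    9 gray
      5 gray
      5 black
    9 black
    7 gray
      7→5: 5 black — skip
    7 black
    3 gray
    3 black
    4 gray
      4→3: 3 black — skip
      2 gray
        1 gray
          1→6: 6 is gray → back edge
Back edge closes the cycle 6 → 8 → 4 → 2 → 1 → 6; its vertices are {1, 2, 4, 6, 8}.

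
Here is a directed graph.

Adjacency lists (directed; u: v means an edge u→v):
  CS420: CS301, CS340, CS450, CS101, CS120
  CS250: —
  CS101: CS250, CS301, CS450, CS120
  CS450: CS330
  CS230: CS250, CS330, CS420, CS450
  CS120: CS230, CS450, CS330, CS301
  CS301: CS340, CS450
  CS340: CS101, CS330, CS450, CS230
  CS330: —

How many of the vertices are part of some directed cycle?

A vertex is on a directed cycle iff it belongs to a strongly connected component of size ≥ 2 (or has a self-loop).
The vertices on cycles are {CS101, CS120, CS230, CS301, CS340, CS420} — 6 in total.

6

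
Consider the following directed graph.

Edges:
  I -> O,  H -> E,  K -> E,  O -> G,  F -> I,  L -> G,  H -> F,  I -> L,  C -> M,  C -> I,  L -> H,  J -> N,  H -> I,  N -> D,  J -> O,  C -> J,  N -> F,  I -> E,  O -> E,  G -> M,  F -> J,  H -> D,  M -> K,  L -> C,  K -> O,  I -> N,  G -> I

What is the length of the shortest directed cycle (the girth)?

3

For each vertex v, BFS finds the shortest path from v back to v.
The shortest such closed walk is L → G → I → L, length 3.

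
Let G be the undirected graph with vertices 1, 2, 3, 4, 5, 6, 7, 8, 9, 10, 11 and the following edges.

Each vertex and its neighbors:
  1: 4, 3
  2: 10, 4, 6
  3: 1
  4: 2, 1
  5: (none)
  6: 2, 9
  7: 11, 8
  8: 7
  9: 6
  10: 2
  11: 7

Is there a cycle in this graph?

No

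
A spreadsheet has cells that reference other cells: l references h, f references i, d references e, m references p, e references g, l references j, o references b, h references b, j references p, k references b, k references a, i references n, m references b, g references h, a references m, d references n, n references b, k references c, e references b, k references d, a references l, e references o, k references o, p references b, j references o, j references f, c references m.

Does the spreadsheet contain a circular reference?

No

DFS with white/gray/black marking, starting from l:
l gray
  h gray
    b gray
    b black
  h black
  j gray
    f gray
      i gray
        n gray
          n→b: b black — skip
        n black
      i black
    f black
    o gray
      o→b: b black — skip
    o black
    p gray
      p→b: b black — skip
    p black
  j black
l black
a gray
  a→l: l black — skip
  m gray
    m→p: p black — skip
    m→b: b black — skip
  m black
a black
c gray
  c→m: m black — skip
c black
d gray
  d→n: n black — skip
  e gray
    g gray
      g→h: h black — skip
    g black
    e→b: b black — skip
    e→o: o black — skip
  e black
d black
k gray
  k→d: d black — skip
  k→c: c black — skip
  k→b: b black — skip
  k→o: o black — skip
  k→a: a black — skip
k black
Every edge goes to a white or black vertex — no back edge, so the graph is acyclic.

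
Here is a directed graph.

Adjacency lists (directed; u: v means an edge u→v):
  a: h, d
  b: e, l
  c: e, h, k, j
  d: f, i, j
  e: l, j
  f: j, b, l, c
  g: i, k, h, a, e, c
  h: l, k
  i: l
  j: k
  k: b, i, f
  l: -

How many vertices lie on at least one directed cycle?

7

A vertex is on a directed cycle iff it belongs to a strongly connected component of size ≥ 2 (or has a self-loop).
The vertices on cycles are {b, c, e, f, h, j, k} — 7 in total.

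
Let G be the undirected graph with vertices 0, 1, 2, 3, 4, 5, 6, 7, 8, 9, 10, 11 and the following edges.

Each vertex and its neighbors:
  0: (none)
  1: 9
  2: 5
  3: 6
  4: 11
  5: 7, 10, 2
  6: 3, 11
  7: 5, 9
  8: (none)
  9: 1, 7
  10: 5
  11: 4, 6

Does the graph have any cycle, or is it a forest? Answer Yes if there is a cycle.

No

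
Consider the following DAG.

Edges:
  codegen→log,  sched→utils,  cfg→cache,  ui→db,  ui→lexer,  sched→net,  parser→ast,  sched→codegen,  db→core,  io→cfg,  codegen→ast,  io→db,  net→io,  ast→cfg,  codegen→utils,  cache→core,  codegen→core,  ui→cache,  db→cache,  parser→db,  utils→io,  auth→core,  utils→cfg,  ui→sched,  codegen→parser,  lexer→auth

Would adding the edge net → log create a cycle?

No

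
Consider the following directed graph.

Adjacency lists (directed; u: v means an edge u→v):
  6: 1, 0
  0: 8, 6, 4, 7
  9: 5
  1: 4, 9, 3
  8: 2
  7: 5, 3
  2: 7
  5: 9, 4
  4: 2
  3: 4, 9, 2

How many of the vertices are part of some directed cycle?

8

A vertex is on a directed cycle iff it belongs to a strongly connected component of size ≥ 2 (or has a self-loop).
The vertices on cycles are {0, 2, 3, 4, 5, 6, 7, 9} — 8 in total.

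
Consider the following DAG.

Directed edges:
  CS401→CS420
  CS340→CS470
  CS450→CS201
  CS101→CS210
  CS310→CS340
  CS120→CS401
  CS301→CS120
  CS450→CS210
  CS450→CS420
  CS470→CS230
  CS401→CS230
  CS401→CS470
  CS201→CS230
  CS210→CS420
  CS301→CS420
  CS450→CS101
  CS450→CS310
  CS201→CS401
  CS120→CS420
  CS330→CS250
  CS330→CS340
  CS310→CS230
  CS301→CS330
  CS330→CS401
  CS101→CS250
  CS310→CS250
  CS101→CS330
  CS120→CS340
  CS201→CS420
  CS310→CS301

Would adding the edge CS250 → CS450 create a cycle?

Yes

Adding CS250→CS450 creates a cycle iff CS450 can already reach CS250.
Path from CS450: CS450 → CS310 → CS250.
So CS450 → … → CS250 → CS450 is a cycle.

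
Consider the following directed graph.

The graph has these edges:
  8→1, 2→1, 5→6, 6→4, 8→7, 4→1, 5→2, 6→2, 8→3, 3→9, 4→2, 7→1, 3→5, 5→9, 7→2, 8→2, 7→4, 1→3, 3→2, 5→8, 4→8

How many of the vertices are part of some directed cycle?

8

A vertex is on a directed cycle iff it belongs to a strongly connected component of size ≥ 2 (or has a self-loop).
The vertices on cycles are {1, 2, 3, 4, 5, 6, 7, 8} — 8 in total.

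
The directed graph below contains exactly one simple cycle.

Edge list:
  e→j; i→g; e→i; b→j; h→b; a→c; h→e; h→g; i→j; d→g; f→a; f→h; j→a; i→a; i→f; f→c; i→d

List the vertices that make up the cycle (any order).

DFS with gray/black marking from f:
f gray
  h gray
    g gray
    g black
    e gray
      i gray
        i→f: f is gray → back edge
Back edge closes the cycle f → h → e → i → f; its vertices are {e, f, h, i}.

e, f, h, i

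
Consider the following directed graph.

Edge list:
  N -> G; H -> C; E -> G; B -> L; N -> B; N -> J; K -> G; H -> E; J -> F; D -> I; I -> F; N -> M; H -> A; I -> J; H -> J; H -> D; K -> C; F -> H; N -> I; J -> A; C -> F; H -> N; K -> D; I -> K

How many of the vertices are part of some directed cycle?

A vertex is on a directed cycle iff it belongs to a strongly connected component of size ≥ 2 (or has a self-loop).
The vertices on cycles are {C, D, F, H, I, J, K, N} — 8 in total.

8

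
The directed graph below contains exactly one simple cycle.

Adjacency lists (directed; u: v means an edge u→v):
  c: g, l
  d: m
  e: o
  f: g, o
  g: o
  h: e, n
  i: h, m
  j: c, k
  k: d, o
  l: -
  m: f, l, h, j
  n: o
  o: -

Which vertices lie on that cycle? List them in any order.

DFS with gray/black marking from m:
m gray
  f gray
    g gray
      o gray
      o black
    g black
    f→o: o black — skip
  f black
  l gray
  l black
  h gray
    e gray
      e→o: o black — skip
    e black
    n gray
      n→o: o black — skip
    n black
  h black
  j gray
    c gray
      c→g: g black — skip
      c→l: l black — skip
    c black
    k gray
      d gray
        d→m: m is gray → back edge
Back edge closes the cycle m → j → k → d → m; its vertices are {d, j, k, m}.

d, j, k, m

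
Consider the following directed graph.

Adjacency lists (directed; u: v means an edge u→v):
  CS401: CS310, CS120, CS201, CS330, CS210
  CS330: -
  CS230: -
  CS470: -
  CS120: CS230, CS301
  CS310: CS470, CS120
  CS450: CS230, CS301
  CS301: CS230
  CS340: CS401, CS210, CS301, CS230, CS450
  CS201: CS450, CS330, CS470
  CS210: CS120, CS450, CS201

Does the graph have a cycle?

DFS with white/gray/black marking, starting from CS230:
CS230 gray
CS230 black
CS401 gray
  CS310 gray
    CS470 gray
    CS470 black
    CS120 gray
      CS120→CS230: CS230 black — skip
      CS301 gray
        CS301→CS230: CS230 black — skip
      CS301 black
    CS120 black
  CS310 black
  CS401→CS120: CS120 black — skip
  CS201 gray
    CS450 gray
      CS450→CS230: CS230 black — skip
      CS450→CS301: CS301 black — skip
    CS450 black
    CS330 gray
    CS330 black
    CS201→CS470: CS470 black — skip
  CS201 black
  CS401→CS330: CS330 black — skip
  CS210 gray
    CS210→CS120: CS120 black — skip
    CS210→CS450: CS450 black — skip
    CS210→CS201: CS201 black — skip
  CS210 black
CS401 black
CS340 gray
  CS340→CS401: CS401 black — skip
  CS340→CS210: CS210 black — skip
  CS340→CS301: CS301 black — skip
  CS340→CS230: CS230 black — skip
  CS340→CS450: CS450 black — skip
CS340 black
Every edge goes to a white or black vertex — no back edge, so the graph is acyclic.

No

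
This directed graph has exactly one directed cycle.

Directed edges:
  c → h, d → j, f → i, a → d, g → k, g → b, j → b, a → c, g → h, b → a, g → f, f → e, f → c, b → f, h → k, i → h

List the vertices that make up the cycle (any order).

DFS with gray/black marking from b:
b gray
  f gray
    c gray
      h gray
        k gray
        k black
      h black
    c black
    i gray
      i→h: h black — skip
    i black
    e gray
    e black
  f black
  a gray
    a→c: c black — skip
    d gray
      j gray
        j→b: b is gray → back edge
Back edge closes the cycle b → a → d → j → b; its vertices are {a, b, d, j}.

a, b, d, j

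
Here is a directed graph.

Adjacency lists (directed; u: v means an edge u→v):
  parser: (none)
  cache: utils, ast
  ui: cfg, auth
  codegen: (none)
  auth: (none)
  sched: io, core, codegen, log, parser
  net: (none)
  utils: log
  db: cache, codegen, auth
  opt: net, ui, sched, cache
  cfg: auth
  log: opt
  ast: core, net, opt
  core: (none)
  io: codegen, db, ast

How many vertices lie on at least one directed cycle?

A vertex is on a directed cycle iff it belongs to a strongly connected component of size ≥ 2 (or has a self-loop).
The vertices on cycles are {db, io, ast, log, opt, cache, sched, utils} — 8 in total.

8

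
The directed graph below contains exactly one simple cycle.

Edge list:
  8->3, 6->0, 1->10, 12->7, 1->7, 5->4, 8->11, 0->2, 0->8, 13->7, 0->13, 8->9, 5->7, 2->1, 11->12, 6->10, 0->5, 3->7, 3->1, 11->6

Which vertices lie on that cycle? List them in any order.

DFS with gray/black marking from 11:
11 gray
  12 gray
    7 gray
    7 black
  12 black
  6 gray
    0 gray
      5 gray
        5→7: 7 black — skip
        4 gray
        4 black
      5 black
      8 gray
        9 gray
        9 black
        8→11: 11 is gray → back edge
Back edge closes the cycle 11 → 6 → 0 → 8 → 11; its vertices are {0, 6, 8, 11}.

0, 6, 8, 11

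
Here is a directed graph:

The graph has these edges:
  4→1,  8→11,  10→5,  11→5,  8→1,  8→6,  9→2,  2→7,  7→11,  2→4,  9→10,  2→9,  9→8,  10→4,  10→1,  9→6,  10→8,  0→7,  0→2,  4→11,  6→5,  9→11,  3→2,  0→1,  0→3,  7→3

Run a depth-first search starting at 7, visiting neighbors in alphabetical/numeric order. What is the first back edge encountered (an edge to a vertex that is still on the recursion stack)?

DFS from 7 (visiting neighbors in alphabetical/numeric order); mark gray on enter, black on exit:
7 gray
  3 gray
    2 gray
      4 gray
        1 gray
        1 black
        11 gray
          5 gray
          5 black
        11 black
      4 black
      2→7: 7 is gray → back edge
First back edge: 2 → 7.

2→7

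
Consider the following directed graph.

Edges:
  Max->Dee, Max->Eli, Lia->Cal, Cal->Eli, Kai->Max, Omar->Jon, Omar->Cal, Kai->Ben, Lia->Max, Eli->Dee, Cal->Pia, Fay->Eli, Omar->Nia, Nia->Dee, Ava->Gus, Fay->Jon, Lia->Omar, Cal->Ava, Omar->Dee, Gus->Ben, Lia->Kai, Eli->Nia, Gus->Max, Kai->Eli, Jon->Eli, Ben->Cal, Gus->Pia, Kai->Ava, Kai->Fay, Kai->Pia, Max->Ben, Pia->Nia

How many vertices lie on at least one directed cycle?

5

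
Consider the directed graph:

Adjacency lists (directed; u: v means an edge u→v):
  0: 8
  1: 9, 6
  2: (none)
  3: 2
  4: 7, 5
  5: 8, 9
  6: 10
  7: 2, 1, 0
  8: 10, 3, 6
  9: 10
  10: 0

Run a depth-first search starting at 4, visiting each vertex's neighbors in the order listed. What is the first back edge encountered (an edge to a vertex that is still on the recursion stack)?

DFS from 4 (visiting each vertex's neighbors in the order listed); mark gray on enter, black on exit:
4 gray
  7 gray
    2 gray
    2 black
    1 gray
      9 gray
        10 gray
          0 gray
            8 gray
              8→10: 10 is gray → back edge
First back edge: 8 → 10.

8->10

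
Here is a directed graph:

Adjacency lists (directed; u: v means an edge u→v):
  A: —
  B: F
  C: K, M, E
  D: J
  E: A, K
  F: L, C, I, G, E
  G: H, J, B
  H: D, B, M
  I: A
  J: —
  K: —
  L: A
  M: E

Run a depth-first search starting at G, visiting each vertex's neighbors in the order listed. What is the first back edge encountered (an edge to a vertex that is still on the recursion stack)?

F->G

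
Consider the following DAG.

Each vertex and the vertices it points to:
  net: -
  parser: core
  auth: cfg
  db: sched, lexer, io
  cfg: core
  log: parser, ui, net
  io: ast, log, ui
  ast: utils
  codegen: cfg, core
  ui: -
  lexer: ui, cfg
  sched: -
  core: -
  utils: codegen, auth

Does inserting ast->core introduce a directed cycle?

No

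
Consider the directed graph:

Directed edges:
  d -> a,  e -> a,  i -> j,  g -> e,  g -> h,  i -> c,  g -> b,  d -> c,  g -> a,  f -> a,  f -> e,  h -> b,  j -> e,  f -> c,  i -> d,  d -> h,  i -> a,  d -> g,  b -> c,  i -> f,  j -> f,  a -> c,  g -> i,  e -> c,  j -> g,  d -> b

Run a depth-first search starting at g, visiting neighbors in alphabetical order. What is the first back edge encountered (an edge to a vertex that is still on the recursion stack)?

DFS from g (visiting neighbors in alphabetical order); mark gray on enter, black on exit:
g gray
  a gray
    c gray
    c black
  a black
  b gray
    b→c: c black — skip
  b black
  e gray
    e→a: a black — skip
    e→c: c black — skip
  e black
  h gray
    h→b: b black — skip
  h black
  i gray
    i→a: a black — skip
    i→c: c black — skip
    d gray
      d→a: a black — skip
      d→b: b black — skip
      d→c: c black — skip
      d→g: g is gray → back edge
First back edge: d → g.

d→g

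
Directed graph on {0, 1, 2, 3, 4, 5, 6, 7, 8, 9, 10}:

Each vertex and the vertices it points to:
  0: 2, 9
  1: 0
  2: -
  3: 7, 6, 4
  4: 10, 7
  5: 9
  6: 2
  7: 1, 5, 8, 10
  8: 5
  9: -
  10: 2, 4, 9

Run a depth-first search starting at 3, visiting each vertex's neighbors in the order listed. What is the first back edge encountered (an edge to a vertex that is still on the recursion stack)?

4→10

DFS from 3 (visiting each vertex's neighbors in the order listed); mark gray on enter, black on exit:
3 gray
  7 gray
    1 gray
      0 gray
        2 gray
        2 black
        9 gray
        9 black
      0 black
    1 black
    5 gray
      5→9: 9 black — skip
    5 black
    8 gray
      8→5: 5 black — skip
    8 black
    10 gray
      10→2: 2 black — skip
      4 gray
        4→10: 10 is gray → back edge
First back edge: 4 → 10.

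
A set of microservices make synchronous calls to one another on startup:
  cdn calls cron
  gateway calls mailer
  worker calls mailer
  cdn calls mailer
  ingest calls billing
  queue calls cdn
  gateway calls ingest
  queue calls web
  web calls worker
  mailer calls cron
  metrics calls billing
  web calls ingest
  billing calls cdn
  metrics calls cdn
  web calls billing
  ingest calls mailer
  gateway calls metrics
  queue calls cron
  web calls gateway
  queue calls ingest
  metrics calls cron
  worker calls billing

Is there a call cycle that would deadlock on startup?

DFS with white/gray/black marking, starting from web:
web gray
  worker gray
    mailer gray
      cron gray
      cron black
    mailer black
    billing gray
      cdn gray
        cdn→cron: cron black — skip
        cdn→mailer: mailer black — skip
      cdn black
    billing black
  worker black
  gateway gray
    ingest gray
      ingest→billing: billing black — skip
      ingest→mailer: mailer black — skip
    ingest black
    metrics gray
      metrics→cdn: cdn black — skip
      metrics→billing: billing black — skip
      metrics→cron: cron black — skip
    metrics black
    gateway→mailer: mailer black — skip
  gateway black
  web→billing: billing black — skip
  web→ingest: ingest black — skip
web black
queue gray
  queue→web: web black — skip
  queue→ingest: ingest black — skip
  queue→cron: cron black — skip
  queue→cdn: cdn black — skip
queue black
Every edge goes to a white or black vertex — no back edge, so the graph is acyclic.

No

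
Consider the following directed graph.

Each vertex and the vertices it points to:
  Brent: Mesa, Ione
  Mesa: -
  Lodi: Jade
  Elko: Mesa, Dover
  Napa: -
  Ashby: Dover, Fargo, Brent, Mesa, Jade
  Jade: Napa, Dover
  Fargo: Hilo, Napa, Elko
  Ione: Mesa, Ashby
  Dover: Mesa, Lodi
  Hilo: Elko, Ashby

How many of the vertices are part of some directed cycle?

8

A vertex is on a directed cycle iff it belongs to a strongly connected component of size ≥ 2 (or has a self-loop).
The vertices on cycles are {Hilo, Ione, Jade, Lodi, Ashby, Brent, Dover, Fargo} — 8 in total.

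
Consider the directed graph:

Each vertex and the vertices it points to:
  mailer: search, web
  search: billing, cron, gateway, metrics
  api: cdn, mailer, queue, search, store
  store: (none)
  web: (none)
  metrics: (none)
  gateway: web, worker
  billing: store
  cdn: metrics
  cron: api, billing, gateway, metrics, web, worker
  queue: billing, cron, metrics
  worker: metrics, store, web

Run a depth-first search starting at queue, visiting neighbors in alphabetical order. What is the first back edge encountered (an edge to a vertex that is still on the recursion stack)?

DFS from queue (visiting neighbors in alphabetical order); mark gray on enter, black on exit:
queue gray
  billing gray
    store gray
    store black
  billing black
  cron gray
    api gray
      cdn gray
        metrics gray
        metrics black
      cdn black
      mailer gray
        search gray
          search→billing: billing black — skip
          search→cron: cron is gray → back edge
First back edge: search → cron.

search→cron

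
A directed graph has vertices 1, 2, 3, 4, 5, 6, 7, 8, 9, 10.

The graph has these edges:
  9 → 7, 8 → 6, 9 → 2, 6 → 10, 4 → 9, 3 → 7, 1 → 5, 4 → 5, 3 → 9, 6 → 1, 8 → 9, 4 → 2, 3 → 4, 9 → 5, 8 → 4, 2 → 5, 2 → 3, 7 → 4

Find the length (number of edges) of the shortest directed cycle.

For each vertex v, BFS finds the shortest path from v back to v.
The shortest such closed walk is 9 → 7 → 4 → 9, length 3.

3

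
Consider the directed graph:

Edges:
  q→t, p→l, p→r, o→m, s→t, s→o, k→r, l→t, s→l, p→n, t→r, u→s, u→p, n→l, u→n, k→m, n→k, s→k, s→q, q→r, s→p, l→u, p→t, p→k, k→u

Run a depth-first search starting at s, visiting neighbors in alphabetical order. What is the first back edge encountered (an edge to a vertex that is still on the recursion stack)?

n→k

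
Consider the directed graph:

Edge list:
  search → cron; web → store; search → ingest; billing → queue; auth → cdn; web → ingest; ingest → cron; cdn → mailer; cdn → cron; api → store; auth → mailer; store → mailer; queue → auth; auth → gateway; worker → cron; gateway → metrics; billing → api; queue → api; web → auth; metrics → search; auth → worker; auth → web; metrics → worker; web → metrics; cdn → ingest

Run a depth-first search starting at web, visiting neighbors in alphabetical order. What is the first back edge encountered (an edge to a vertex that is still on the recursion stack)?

auth→web

DFS from web (visiting neighbors in alphabetical order); mark gray on enter, black on exit:
web gray
  auth gray
    cdn gray
      cron gray
      cron black
      ingest gray
        ingest→cron: cron black — skip
      ingest black
      mailer gray
      mailer black
    cdn black
    gateway gray
      metrics gray
        search gray
          search→cron: cron black — skip
          search→ingest: ingest black — skip
        search black
        worker gray
          worker→cron: cron black — skip
        worker black
      metrics black
    gateway black
    auth→mailer: mailer black — skip
    auth→web: web is gray → back edge
First back edge: auth → web.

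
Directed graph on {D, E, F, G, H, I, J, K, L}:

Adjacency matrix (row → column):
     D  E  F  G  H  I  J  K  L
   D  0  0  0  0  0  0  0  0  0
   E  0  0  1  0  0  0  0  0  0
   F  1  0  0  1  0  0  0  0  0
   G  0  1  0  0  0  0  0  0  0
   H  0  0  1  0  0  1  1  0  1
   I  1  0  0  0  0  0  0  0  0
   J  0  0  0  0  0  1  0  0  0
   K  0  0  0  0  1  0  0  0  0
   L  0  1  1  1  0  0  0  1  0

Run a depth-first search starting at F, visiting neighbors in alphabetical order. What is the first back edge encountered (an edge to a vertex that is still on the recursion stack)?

DFS from F (visiting neighbors in alphabetical order); mark gray on enter, black on exit:
F gray
  D gray
  D black
  G gray
    E gray
      E→F: F is gray → back edge
First back edge: E → F.

E->F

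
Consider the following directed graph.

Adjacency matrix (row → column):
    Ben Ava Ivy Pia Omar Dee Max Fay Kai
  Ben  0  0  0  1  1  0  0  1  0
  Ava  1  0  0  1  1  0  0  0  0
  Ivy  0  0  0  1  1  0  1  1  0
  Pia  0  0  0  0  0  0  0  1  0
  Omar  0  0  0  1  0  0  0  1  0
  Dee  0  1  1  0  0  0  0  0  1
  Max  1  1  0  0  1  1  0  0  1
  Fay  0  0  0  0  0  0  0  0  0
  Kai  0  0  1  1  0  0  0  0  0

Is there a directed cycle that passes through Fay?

Fay lies on a cycle iff there is a path from Fay back to itself.
Exploring from Fay, it never reaches itself; equivalently, its strongly connected component is a singleton.

No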